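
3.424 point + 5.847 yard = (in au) 3.575e-11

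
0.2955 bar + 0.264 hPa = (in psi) 4.29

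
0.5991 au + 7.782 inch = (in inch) 3.529e+12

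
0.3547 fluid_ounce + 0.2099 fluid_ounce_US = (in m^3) 1.67e-05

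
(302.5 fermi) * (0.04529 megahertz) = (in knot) 2.663e-08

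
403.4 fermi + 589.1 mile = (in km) 948.1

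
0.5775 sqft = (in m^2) 0.05365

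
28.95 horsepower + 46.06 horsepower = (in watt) 5.593e+04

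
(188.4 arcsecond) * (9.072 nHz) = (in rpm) 7.913e-11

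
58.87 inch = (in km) 0.001495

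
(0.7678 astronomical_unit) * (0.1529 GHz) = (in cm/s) 1.756e+21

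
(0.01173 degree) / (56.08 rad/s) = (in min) 6.084e-08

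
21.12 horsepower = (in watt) 1.575e+04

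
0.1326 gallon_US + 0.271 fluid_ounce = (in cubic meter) 0.00051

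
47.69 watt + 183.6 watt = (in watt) 231.3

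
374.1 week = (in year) 7.175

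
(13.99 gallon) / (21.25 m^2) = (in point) 7.064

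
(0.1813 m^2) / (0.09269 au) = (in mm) 1.307e-08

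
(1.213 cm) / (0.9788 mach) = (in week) 6.018e-11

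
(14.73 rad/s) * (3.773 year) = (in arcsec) 3.615e+14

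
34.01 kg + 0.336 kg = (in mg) 3.435e+07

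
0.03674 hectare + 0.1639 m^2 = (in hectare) 0.03676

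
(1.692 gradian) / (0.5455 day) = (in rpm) 5.385e-06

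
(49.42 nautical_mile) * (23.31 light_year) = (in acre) 4.988e+18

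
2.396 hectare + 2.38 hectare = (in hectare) 4.776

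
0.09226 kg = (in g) 92.26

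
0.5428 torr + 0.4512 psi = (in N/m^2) 3183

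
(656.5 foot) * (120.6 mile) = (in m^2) 3.884e+07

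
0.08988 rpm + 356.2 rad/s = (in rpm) 3402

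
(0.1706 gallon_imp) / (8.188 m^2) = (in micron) 94.72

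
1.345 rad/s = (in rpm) 12.84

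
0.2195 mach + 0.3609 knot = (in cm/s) 7493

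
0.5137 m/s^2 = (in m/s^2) 0.5137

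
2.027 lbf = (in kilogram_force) 0.9194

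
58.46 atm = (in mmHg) 4.443e+04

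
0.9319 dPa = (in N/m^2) 0.09319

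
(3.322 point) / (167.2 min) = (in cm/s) 1.168e-05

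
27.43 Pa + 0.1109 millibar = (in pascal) 38.52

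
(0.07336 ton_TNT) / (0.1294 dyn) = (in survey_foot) 7.782e+14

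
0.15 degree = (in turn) 0.0004167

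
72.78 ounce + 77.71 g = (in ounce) 75.52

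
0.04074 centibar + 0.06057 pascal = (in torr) 0.306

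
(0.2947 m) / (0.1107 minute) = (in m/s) 0.04437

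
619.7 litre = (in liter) 619.7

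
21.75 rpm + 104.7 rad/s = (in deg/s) 6129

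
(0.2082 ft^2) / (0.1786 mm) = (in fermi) 1.083e+17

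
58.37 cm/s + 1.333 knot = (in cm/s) 126.9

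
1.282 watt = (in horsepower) 0.001719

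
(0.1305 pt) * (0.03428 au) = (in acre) 58.34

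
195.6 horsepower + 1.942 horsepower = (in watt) 1.473e+05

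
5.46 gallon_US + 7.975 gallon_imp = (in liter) 56.92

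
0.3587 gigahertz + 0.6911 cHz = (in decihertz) 3.587e+09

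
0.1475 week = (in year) 0.002829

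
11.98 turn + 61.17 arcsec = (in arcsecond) 1.553e+07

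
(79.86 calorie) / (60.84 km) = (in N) 0.005492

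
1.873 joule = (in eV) 1.169e+19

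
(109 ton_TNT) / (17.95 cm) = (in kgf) 2.591e+11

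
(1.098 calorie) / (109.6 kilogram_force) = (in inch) 0.1683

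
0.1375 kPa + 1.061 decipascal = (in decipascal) 1376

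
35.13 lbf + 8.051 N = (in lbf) 36.94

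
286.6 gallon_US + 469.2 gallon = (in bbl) 18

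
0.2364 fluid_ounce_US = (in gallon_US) 0.001847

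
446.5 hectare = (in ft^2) 4.806e+07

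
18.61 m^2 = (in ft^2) 200.3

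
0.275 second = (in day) 3.183e-06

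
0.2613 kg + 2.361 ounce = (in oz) 11.58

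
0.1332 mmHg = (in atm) 0.0001753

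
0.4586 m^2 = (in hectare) 4.586e-05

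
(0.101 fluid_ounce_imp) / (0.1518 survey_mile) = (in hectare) 1.175e-12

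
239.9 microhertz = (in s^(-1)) 0.0002399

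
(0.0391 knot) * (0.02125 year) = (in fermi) 1.348e+19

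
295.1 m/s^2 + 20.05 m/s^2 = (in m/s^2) 315.2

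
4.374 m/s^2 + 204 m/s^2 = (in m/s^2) 208.4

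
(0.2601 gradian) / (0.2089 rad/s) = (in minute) 0.000326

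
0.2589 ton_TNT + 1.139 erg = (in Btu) 1.027e+06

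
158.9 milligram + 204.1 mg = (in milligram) 363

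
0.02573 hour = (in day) 0.001072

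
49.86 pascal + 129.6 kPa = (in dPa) 1.296e+06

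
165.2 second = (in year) 5.238e-06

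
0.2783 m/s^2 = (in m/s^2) 0.2783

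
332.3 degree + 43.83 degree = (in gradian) 417.9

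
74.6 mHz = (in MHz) 7.46e-08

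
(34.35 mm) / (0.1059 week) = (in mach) 1.575e-09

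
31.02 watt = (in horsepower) 0.0416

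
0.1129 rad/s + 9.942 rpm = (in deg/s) 66.12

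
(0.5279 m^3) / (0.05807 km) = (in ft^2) 0.09785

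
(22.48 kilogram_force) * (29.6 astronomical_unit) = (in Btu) 9.252e+11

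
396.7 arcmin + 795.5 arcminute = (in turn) 0.05519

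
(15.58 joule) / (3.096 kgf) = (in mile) 0.0003189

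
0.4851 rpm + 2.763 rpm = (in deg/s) 19.49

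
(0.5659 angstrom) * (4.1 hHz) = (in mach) 6.814e-11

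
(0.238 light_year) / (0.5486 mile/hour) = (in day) 1.063e+11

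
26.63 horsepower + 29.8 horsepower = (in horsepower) 56.43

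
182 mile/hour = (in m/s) 81.36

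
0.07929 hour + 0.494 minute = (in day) 0.003647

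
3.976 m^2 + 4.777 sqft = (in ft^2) 47.57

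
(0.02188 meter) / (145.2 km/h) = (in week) 8.97e-10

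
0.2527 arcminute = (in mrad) 0.07351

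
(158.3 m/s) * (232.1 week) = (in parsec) 7.201e-07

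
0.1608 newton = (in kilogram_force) 0.0164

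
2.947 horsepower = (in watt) 2198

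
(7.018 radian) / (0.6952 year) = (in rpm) 3.057e-06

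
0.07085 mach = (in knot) 46.89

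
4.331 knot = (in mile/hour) 4.984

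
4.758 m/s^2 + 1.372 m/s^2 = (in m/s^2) 6.13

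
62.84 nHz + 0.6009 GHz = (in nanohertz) 6.009e+17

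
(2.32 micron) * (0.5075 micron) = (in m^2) 1.177e-12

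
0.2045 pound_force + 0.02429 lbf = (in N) 1.018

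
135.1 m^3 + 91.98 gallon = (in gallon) 3.578e+04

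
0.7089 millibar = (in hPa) 0.7089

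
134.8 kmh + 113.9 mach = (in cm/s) 3.882e+06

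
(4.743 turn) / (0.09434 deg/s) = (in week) 0.02993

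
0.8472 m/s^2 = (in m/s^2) 0.8472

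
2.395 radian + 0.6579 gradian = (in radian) 2.405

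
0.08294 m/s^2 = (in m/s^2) 0.08294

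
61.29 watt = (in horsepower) 0.08219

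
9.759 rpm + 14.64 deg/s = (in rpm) 12.2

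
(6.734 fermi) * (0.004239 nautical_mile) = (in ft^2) 5.69e-13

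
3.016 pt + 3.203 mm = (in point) 12.1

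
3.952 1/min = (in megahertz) 6.587e-08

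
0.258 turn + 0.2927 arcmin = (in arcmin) 5573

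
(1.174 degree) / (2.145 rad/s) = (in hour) 2.653e-06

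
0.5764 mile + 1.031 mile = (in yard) 2829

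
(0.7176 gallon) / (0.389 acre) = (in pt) 0.004891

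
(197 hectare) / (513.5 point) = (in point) 3.083e+10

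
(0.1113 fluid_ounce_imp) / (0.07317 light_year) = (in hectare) 4.568e-25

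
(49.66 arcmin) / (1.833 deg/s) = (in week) 7.466e-07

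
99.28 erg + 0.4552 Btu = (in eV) 2.998e+21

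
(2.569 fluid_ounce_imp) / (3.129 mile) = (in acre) 3.582e-12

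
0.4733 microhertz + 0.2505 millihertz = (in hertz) 0.000251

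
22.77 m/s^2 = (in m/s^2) 22.77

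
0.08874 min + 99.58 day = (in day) 99.58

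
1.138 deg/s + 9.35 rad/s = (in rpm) 89.48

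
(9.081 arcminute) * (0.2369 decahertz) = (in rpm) 0.05976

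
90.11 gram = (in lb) 0.1987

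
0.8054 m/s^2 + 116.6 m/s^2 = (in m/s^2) 117.4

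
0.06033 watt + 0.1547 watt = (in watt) 0.215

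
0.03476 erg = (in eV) 2.17e+10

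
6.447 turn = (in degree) 2321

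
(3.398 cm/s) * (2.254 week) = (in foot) 1.52e+05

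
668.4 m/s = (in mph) 1495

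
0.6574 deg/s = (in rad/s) 0.01147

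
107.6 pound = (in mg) 4.881e+07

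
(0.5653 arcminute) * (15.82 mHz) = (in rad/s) 2.601e-06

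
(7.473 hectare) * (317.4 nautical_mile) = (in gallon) 1.16e+13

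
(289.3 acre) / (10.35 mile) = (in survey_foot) 230.6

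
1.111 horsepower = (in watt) 828.5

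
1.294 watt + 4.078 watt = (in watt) 5.372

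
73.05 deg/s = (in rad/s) 1.275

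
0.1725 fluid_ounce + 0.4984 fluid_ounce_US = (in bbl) 0.0001248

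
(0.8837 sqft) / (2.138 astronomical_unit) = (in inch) 1.011e-11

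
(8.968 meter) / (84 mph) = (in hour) 6.634e-05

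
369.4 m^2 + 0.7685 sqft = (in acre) 0.0913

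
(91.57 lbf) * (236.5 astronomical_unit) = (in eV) 8.995e+34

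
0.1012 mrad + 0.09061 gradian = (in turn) 0.0002426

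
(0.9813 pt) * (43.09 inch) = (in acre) 9.363e-08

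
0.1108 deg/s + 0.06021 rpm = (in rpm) 0.07868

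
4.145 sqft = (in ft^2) 4.145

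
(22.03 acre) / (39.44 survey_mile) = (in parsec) 4.552e-17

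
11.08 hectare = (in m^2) 1.108e+05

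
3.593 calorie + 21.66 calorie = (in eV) 6.595e+20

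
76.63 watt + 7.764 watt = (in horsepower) 0.1132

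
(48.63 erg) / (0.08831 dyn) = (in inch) 216.8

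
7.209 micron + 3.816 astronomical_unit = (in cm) 5.709e+13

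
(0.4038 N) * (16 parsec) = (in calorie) 4.765e+16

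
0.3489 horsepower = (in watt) 260.2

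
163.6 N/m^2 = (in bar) 0.001636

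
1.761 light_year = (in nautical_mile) 8.996e+12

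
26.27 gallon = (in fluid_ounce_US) 3363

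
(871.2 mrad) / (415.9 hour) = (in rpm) 5.556e-06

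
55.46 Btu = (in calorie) 1.399e+04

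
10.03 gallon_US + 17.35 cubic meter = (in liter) 1.739e+04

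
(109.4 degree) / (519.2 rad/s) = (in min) 6.129e-05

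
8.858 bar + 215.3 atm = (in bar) 227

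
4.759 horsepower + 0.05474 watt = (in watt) 3549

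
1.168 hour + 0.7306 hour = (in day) 0.07911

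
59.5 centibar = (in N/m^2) 5.95e+04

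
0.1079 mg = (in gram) 0.0001079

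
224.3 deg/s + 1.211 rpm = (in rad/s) 4.042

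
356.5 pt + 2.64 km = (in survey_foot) 8662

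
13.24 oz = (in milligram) 3.753e+05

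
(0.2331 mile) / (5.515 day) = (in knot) 0.00153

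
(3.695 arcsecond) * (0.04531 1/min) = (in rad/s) 1.353e-08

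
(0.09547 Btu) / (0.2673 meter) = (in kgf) 38.43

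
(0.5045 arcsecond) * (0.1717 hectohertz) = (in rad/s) 4.2e-05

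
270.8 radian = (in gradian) 1.724e+04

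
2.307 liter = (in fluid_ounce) 78.01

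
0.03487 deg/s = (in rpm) 0.005812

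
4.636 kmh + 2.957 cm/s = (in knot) 2.561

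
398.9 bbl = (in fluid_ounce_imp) 2.232e+06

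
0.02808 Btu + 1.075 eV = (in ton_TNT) 7.081e-09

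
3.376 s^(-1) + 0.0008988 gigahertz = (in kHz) 898.8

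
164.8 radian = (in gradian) 1.049e+04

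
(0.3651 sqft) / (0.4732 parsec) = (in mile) 1.443e-21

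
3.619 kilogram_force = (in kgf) 3.619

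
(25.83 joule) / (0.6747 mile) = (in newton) 0.02379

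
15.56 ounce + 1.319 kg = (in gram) 1760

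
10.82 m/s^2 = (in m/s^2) 10.82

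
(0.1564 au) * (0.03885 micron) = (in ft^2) 9784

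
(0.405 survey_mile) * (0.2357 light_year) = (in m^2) 1.453e+18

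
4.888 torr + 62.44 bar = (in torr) 4.684e+04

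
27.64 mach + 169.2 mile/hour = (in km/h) 3.415e+04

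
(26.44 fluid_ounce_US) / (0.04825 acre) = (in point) 0.01135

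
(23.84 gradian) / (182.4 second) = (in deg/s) 0.1176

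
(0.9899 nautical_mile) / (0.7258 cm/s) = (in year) 0.00801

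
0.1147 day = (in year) 0.0003142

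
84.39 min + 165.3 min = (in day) 0.1734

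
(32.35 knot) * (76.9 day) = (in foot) 3.628e+08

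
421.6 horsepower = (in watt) 3.144e+05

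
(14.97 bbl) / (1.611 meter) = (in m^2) 1.477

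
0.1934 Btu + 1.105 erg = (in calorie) 48.77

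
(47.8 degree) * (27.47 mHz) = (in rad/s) 0.02292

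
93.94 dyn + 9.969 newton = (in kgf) 1.017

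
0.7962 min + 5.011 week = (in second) 3.031e+06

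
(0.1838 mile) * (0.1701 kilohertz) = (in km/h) 1.811e+05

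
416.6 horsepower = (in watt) 3.107e+05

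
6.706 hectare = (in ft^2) 7.218e+05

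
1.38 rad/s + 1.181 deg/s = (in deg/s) 80.25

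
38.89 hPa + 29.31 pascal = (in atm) 0.03867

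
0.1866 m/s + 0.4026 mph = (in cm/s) 36.66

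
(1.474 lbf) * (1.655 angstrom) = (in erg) 0.01085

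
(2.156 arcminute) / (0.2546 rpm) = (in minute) 0.000392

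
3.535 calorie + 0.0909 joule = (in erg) 1.488e+08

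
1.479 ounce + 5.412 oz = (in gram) 195.4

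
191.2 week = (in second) 1.156e+08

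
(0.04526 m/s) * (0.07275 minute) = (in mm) 197.6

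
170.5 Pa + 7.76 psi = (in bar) 0.5367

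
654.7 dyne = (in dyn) 654.7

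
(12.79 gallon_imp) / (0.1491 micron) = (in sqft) 4.198e+06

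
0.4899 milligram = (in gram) 0.0004899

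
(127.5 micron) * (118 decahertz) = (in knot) 0.2925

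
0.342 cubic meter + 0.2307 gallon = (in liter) 342.9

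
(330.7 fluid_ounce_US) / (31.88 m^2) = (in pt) 0.8696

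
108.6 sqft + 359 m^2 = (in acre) 0.0912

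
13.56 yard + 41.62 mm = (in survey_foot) 40.82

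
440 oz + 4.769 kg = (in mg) 1.724e+07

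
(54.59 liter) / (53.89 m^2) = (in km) 1.013e-06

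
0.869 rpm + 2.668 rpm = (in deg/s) 21.22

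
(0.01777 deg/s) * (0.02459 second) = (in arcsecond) 1.573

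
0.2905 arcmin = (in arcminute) 0.2905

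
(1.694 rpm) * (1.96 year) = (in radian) 1.096e+07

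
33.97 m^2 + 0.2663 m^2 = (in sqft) 368.5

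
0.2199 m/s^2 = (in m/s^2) 0.2199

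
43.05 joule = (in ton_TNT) 1.029e-08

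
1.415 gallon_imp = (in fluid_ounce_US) 217.5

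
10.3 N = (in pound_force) 2.316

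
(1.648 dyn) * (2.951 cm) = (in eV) 3.035e+12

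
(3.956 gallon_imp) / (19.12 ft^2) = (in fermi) 1.012e+13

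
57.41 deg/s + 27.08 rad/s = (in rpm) 268.2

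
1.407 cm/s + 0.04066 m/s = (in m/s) 0.05473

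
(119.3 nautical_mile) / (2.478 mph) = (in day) 2.308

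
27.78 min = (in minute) 27.78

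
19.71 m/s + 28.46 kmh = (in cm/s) 2762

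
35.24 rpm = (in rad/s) 3.69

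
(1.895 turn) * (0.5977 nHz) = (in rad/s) 7.117e-09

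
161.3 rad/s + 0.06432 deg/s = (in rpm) 1540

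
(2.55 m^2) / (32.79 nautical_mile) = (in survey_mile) 2.609e-08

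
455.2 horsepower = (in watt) 3.394e+05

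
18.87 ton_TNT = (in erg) 7.895e+17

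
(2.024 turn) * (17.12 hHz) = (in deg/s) 1.247e+06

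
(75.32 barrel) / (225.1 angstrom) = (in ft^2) 5.726e+09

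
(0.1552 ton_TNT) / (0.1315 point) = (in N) 1.4e+13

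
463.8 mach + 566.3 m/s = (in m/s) 1.585e+05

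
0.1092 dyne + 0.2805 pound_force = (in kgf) 0.1272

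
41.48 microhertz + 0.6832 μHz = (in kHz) 4.216e-08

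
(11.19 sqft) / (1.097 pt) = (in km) 2.686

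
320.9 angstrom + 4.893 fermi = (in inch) 1.263e-06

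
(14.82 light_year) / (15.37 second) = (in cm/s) 9.122e+17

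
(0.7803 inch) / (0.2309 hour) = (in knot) 4.635e-05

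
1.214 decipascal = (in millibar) 0.001214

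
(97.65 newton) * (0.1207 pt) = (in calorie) 0.0009938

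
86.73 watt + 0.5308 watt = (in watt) 87.26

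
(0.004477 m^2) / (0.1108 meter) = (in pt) 114.5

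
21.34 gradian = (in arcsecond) 6.914e+04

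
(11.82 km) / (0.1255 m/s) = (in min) 1570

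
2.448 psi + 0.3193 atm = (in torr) 369.3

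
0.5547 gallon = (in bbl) 0.01321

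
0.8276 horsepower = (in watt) 617.1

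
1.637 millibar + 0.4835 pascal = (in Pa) 164.2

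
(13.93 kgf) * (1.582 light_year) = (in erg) 2.045e+25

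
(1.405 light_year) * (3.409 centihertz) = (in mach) 1.331e+12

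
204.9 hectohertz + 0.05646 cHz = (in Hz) 2.049e+04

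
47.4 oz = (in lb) 2.962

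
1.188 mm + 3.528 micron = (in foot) 0.003909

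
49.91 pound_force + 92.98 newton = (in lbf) 70.81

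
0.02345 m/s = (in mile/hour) 0.05246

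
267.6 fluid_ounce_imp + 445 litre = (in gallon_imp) 99.56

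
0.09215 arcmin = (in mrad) 0.02681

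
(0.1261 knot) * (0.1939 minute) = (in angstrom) 7.547e+09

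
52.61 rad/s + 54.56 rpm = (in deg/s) 3342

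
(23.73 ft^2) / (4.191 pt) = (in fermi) 1.491e+18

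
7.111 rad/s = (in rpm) 67.91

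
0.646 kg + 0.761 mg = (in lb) 1.424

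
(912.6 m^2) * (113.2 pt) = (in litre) 3.644e+04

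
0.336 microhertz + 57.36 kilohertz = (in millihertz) 5.736e+07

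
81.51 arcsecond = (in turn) 6.289e-05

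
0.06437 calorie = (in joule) 0.2693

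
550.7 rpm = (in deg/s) 3304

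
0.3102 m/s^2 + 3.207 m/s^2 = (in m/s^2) 3.517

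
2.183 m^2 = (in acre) 0.0005394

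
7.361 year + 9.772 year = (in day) 6254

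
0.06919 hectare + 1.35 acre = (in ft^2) 6.625e+04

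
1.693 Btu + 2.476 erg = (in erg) 1.786e+10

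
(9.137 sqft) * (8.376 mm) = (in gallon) 1.878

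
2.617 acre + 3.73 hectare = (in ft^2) 5.155e+05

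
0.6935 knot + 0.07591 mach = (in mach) 0.07696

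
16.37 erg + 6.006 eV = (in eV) 1.022e+13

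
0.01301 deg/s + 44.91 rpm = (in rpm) 44.91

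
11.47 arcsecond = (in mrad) 0.05561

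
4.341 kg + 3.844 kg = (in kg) 8.185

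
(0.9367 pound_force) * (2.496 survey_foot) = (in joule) 3.17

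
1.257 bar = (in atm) 1.241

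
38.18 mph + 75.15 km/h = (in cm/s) 3794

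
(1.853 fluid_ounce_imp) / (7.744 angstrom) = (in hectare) 6.799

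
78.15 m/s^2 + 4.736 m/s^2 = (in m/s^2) 82.89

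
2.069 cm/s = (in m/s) 0.02069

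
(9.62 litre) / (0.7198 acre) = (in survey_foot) 1.084e-05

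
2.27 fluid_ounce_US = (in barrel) 0.0004222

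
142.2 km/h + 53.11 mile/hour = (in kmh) 227.7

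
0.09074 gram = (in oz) 0.003201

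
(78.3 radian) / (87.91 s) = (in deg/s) 51.03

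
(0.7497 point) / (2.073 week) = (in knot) 4.101e-10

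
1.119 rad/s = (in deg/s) 64.11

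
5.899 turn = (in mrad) 3.706e+04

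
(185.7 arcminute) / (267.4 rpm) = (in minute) 3.215e-05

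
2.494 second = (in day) 2.887e-05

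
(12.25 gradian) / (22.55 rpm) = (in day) 9.431e-07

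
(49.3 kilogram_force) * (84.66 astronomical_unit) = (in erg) 6.123e+22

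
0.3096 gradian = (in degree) 0.2786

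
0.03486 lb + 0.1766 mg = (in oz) 0.5578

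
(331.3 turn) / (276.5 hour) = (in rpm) 0.01997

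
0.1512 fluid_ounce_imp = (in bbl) 2.702e-05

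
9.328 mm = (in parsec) 3.023e-19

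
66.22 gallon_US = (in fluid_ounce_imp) 8822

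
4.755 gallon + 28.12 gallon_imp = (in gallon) 38.53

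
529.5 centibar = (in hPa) 5295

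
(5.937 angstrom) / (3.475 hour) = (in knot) 9.225e-14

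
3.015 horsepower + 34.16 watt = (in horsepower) 3.061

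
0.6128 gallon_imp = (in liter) 2.786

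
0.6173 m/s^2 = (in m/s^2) 0.6173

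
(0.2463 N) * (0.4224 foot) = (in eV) 1.979e+17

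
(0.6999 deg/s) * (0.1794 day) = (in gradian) 1.205e+04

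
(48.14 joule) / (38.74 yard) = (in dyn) 1.359e+05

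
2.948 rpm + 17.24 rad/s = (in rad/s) 17.55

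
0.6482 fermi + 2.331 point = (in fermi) 8.223e+11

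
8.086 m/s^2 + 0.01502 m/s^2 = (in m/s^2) 8.101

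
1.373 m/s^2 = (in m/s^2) 1.373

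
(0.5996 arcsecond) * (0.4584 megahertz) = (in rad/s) 1.333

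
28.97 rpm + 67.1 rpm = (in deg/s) 576.4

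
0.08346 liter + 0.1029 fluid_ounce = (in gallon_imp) 0.01903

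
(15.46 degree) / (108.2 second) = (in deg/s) 0.1429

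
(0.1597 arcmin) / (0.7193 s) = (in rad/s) 6.458e-05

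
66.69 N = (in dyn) 6.669e+06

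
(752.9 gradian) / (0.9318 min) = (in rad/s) 0.2115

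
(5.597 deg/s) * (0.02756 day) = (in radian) 232.6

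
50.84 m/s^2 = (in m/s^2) 50.84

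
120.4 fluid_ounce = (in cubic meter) 0.003561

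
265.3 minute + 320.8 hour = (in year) 0.03713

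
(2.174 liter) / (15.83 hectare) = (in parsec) 4.451e-25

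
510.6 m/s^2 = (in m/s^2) 510.6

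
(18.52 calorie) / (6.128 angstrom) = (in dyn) 1.264e+16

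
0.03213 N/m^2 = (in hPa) 0.0003213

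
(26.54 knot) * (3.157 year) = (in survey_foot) 4.46e+09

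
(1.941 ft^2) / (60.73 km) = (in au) 1.985e-17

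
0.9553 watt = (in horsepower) 0.001281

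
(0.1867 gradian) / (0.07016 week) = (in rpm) 6.6e-07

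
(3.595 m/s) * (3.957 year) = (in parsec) 1.454e-08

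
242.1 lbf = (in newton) 1077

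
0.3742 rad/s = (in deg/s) 21.44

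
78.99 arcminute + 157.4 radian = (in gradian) 1.002e+04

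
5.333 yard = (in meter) 4.876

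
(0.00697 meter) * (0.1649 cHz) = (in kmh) 4.138e-05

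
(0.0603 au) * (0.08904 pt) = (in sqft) 3.05e+06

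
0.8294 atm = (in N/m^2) 8.404e+04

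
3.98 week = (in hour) 668.6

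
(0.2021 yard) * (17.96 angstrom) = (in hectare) 3.319e-14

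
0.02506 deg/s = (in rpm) 0.004177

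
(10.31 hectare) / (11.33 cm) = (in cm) 9.1e+07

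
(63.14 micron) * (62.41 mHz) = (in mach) 1.157e-08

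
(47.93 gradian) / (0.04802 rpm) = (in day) 0.001733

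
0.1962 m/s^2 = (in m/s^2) 0.1962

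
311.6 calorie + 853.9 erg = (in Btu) 1.236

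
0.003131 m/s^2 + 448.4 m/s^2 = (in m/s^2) 448.4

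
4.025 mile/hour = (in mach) 0.005284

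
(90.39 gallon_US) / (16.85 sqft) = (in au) 1.461e-12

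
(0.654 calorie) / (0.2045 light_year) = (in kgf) 1.442e-16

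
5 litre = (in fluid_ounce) 169.1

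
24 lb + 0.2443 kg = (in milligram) 1.113e+07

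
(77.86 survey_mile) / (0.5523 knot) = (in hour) 122.5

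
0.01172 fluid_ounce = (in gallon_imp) 7.624e-05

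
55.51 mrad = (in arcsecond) 1.145e+04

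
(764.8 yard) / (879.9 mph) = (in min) 0.02963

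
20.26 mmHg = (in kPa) 2.701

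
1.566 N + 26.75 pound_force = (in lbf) 27.1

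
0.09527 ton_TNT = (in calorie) 9.527e+07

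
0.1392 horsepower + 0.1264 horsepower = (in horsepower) 0.2656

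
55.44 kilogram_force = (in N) 543.7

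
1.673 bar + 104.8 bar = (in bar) 106.5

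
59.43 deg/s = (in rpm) 9.905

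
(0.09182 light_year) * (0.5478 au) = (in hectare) 7.119e+21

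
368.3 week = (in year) 7.063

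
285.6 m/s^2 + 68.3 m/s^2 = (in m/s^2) 353.9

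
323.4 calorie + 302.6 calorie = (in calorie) 626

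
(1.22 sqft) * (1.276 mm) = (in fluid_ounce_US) 4.89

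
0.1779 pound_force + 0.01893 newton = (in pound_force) 0.1822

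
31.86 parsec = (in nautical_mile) 5.308e+14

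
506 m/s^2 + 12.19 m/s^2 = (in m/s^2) 518.2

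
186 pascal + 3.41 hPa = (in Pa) 527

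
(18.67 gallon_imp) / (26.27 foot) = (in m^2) 0.0106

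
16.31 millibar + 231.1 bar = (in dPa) 2.311e+08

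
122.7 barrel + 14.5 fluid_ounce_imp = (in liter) 1.951e+04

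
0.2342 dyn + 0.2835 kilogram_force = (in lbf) 0.625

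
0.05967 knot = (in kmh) 0.1105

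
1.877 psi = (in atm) 0.1277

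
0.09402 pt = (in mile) 2.061e-08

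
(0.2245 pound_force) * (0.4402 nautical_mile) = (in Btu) 0.7716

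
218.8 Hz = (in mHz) 2.188e+05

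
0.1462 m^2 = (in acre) 3.613e-05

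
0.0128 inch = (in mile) 2.02e-07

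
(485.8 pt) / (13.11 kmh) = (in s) 0.04706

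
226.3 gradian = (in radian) 3.555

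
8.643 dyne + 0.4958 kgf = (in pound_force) 1.093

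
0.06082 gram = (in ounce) 0.002145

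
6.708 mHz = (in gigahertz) 6.708e-12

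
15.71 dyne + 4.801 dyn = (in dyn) 20.51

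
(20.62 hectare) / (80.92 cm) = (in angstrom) 2.548e+15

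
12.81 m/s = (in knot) 24.9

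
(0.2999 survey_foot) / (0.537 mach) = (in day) 5.786e-09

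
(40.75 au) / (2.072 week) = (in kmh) 1.751e+07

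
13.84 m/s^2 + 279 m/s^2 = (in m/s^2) 292.8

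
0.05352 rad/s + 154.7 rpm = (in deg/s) 931.3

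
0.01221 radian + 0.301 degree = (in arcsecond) 3602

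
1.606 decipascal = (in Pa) 0.1606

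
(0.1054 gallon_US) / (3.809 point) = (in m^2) 0.2969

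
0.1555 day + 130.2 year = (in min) 6.843e+07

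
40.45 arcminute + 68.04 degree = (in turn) 0.1909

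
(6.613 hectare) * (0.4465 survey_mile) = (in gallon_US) 1.255e+10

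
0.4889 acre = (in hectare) 0.1979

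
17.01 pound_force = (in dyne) 7.566e+06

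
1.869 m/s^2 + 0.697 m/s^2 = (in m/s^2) 2.566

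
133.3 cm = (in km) 0.001333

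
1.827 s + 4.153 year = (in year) 4.153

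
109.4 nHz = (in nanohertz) 109.4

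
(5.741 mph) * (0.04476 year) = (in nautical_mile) 1956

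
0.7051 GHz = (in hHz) 7.051e+06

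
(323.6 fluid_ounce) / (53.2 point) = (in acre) 0.000126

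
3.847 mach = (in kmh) 4716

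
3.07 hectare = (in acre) 7.586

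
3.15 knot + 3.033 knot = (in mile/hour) 7.115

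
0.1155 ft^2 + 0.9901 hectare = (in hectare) 0.9901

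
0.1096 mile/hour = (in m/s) 0.049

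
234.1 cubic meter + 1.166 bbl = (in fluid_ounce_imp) 8.246e+06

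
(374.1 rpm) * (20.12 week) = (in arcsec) 9.833e+13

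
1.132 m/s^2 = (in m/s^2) 1.132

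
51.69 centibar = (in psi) 7.497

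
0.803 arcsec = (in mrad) 0.003893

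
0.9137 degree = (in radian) 0.01595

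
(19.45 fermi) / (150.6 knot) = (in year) 7.961e-24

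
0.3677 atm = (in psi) 5.404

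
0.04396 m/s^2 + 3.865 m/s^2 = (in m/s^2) 3.909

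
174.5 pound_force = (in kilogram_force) 79.15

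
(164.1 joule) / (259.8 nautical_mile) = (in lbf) 7.667e-05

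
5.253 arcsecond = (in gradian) 0.001621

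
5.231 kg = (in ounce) 184.5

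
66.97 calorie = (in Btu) 0.2656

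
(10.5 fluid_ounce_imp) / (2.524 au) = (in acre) 1.952e-19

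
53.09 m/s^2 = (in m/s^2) 53.09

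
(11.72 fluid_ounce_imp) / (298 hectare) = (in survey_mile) 6.944e-14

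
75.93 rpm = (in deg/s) 455.6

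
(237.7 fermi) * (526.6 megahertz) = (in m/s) 0.0001252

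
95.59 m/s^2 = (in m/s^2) 95.59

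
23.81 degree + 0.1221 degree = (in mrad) 417.7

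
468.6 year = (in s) 1.478e+10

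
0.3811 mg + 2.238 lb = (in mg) 1.015e+06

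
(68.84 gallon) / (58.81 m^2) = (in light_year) 4.684e-19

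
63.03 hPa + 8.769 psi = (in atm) 0.6589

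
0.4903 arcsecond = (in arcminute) 0.008172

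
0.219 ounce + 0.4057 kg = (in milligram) 4.119e+05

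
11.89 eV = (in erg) 1.905e-11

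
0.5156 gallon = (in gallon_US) 0.5156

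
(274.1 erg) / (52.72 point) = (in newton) 0.001474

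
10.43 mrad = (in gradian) 0.664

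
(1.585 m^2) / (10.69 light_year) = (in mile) 9.738e-21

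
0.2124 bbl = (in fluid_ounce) 1142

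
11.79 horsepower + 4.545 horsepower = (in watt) 1.218e+04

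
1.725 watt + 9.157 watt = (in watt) 10.88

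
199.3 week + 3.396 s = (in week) 199.3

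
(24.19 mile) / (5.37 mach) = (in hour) 0.005914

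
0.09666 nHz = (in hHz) 9.666e-13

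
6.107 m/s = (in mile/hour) 13.66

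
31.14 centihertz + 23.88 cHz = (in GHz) 5.502e-10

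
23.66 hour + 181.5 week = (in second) 1.099e+08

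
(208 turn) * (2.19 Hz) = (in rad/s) 2862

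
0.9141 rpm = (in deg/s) 5.485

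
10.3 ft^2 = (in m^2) 0.9569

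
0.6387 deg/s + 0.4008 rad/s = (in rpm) 3.934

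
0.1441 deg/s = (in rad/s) 0.002515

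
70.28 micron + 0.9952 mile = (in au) 1.071e-08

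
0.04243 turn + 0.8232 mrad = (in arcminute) 919.3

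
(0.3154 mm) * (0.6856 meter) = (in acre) 5.343e-08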